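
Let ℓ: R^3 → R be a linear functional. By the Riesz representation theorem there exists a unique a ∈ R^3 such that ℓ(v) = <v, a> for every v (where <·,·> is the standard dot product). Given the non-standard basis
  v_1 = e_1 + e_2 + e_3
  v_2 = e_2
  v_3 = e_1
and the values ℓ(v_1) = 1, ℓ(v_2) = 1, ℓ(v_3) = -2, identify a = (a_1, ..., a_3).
a = (-2, 1, 2)

Write a = (a_1, ..., a_3) in the standard basis. For each basis vector v_i, ℓ(v_i) = <v_i, a> is a linear equation in the a_j's. Collect the n equations into a matrix system V a = ℓ, where row i of V is v_i (expressed in the standard basis). Since V is invertible (lower-triangular with 1s on the diagonal, up to permutation), solve by back-substitution:
  V =
[[1, 1, 1],
 [0, 1, 0],
 [1, 0, 0]]
  V a = (1, 1, -2)
Solving gives a = (-2, 1, 2).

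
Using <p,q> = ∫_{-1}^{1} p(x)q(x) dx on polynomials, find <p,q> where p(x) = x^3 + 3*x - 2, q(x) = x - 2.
<p,q> = 52/5

Expand the product: p(x)·q(x) = x^4 - 2*x^3 + 3*x^2 - 8*x + 4.
∫_{-1}^{1} of each monomial x^k gives [2/(k+1) if k even, 0 if k odd]. Integrating term-by-term (or equivalently evaluating the antiderivative F(x) = x^5/5 - x^4/2 + x^3 - 4*x^2 + 4*x at the endpoints):
  F(1) − F(−1) = 7/10 − (-97/10) = 52/5.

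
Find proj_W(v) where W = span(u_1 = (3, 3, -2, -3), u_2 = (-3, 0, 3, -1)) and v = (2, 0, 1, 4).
proj_W(v) = (231/445, -708/445, -467/445, 1021/445)

Set up U = [u_1 | ... | u_2] ∈ R^(4×2). The projector onto W = col(U) is P = U (U^T U)^(-1) U^T.
Compute U^T U =
  [31, -12]
  [-12, 19],
and U^T v = (-8, -7).
Solve U^T U · c = U^T v for the coefficients: c = (-236/445, -313/445). The projection is proj_W(v) = U c.
Check: (v - proj_W(v)) · u_1 = 0  (should be 0).
Check: (v - proj_W(v)) · u_2 = 0  (should be 0).
Result: proj_W(v) = (231/445, -708/445, -467/445, 1021/445).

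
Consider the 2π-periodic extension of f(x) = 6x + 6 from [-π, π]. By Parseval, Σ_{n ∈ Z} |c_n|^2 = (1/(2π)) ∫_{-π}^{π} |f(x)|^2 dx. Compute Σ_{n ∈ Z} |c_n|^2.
Σ |c_n|^2 = 12π^2 + 36

Expand and integrate term by term over [-π, π]:
  ∫ (6x)^2 dx = 36·(2π^3/3); ∫ 2·6·(6)·x dx = 0 (odd integrand); ∫ 6^2 dx = 36·2π.
So (1/(2π)) ∫_{-π}^{π} (6x + 6)^2 dx = 36π^2/3 + 36 = 12π^2 + 36.
Parseval ⇒ Σ |c_n|^2 = 12π^2 + 36.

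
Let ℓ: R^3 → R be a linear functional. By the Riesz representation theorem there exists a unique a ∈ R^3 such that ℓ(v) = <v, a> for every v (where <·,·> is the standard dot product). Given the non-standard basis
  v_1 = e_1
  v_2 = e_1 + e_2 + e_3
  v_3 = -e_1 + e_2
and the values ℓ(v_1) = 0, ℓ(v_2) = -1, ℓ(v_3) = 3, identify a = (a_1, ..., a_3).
a = (0, 3, -4)

Write a = (a_1, ..., a_3) in the standard basis. For each basis vector v_i, ℓ(v_i) = <v_i, a> is a linear equation in the a_j's. Collect the n equations into a matrix system V a = ℓ, where row i of V is v_i (expressed in the standard basis). Since V is invertible (lower-triangular with 1s on the diagonal, up to permutation), solve by back-substitution:
  V =
[[1, 0, 0],
 [1, 1, 1],
 [-1, 1, 0]]
  V a = (0, -1, 3)
Solving gives a = (0, 3, -4).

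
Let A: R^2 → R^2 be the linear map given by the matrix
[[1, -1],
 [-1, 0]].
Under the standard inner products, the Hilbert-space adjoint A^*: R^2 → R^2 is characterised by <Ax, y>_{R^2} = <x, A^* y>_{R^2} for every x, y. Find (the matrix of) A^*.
A^* = A^T =
[[1, -1],
 [-1, 0]]

For real matrices with standard dot products, the defining identity <Ax, y> = <x, A^* y> gives (Ax)^T y = x^T (A^*) y, i.e. x^T A^T y = x^T (A^*) y. Since this holds for all x, y, we must have A^* = A^T. Therefore
A^* =
[[1, -1],
 [-1, 0]].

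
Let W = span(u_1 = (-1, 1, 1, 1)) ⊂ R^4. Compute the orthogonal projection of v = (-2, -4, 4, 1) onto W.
proj_W(v) = (-3/4, 3/4, 3/4, 3/4)

Set up U = [u_1 | ... | u_1] ∈ R^(4×1). The projector onto W = col(U) is P = U (U^T U)^(-1) U^T.
Compute U^T U =
  [4],
and U^T v = (3).
Solve U^T U · c = U^T v for the coefficients: c = (3/4). The projection is proj_W(v) = U c.
Check: (v - proj_W(v)) · u_1 = 0  (should be 0).
Result: proj_W(v) = (-3/4, 3/4, 3/4, 3/4).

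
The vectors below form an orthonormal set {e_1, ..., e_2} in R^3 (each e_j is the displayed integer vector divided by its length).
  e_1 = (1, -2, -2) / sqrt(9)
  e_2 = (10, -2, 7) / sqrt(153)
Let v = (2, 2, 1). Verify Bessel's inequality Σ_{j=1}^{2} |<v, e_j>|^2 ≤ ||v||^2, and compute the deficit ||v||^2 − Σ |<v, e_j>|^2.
Σ |<v, e_j>|^2 = 89/17; ||v||^2 = 9; deficit = 64/17

Write each e_j = u_j / sqrt(<u_j, u_j>) where u_j is the displayed integer vector. Then <v, e_j> = <v, u_j> / sqrt(<u_j, u_j>), so |<v, e_j>|^2 = <v, u_j>^2 / <u_j, u_j>.
Coefficients: <v, e_1> = -4/sqrt(9), <v, e_2> = 23/sqrt(153).
Square and sum: Σ |<v, e_j>|^2 = 89/17.
Compute ||v||^2 = v·v = 9.
Deficit = 9 − 89/17 = 64/17 ≥ 0, confirming Bessel's inequality. (The deficit equals ||v − Σ <v,e_j> e_j||^2, the squared distance from v to span{e_j}.)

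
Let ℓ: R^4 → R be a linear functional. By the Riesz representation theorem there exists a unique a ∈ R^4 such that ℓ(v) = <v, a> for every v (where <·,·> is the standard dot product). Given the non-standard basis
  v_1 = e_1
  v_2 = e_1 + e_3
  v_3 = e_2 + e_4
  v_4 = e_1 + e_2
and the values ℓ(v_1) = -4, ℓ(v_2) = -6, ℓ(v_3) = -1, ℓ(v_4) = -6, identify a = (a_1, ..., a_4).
a = (-4, -2, -2, 1)

Write a = (a_1, ..., a_4) in the standard basis. For each basis vector v_i, ℓ(v_i) = <v_i, a> is a linear equation in the a_j's. Collect the n equations into a matrix system V a = ℓ, where row i of V is v_i (expressed in the standard basis). Since V is invertible (lower-triangular with 1s on the diagonal, up to permutation), solve by back-substitution:
  V =
[[1, 0, 0, 0],
 [1, 0, 1, 0],
 [0, 1, 0, 1],
 [1, 1, 0, 0]]
  V a = (-4, -6, -1, -6)
Solving gives a = (-4, -2, -2, 1).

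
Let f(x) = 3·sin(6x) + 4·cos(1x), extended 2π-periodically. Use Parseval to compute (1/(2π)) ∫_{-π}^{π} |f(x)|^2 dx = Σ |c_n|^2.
Σ |c_n|^2 = 25/2

Expand |f|^2 and use orthogonality of {sin(nx), cos(mx)} on [-π, π]:
  ∫_{-π}^{π} sin(nx)^2 dx = π, ∫ cos(mx)^2 dx = π, and cross terms integrate to 0.
So ∫_{-π}^{π} f(x)^2 dx = 3^2 · π + 4^2 · π = (9 + 16)π.
Divide by 2π: (9 + 16)/2 = 25/2.
By Parseval, this equals Σ |c_n|^2.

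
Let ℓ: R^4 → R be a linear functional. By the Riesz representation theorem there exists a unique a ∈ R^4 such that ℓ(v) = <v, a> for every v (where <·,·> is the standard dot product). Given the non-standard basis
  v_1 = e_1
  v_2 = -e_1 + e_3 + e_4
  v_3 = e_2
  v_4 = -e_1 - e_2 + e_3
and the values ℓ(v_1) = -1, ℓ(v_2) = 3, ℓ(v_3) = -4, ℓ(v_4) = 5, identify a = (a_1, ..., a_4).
a = (-1, -4, 0, 2)

Write a = (a_1, ..., a_4) in the standard basis. For each basis vector v_i, ℓ(v_i) = <v_i, a> is a linear equation in the a_j's. Collect the n equations into a matrix system V a = ℓ, where row i of V is v_i (expressed in the standard basis). Since V is invertible (lower-triangular with 1s on the diagonal, up to permutation), solve by back-substitution:
  V =
[[1, 0, 0, 0],
 [-1, 0, 1, 1],
 [0, 1, 0, 0],
 [-1, -1, 1, 0]]
  V a = (-1, 3, -4, 5)
Solving gives a = (-1, -4, 0, 2).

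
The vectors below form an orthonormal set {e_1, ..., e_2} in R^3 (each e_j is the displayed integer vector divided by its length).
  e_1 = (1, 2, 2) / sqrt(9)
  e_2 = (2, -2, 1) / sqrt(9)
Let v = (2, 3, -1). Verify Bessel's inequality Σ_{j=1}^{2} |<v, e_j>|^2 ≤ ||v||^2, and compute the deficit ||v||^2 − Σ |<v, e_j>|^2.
Σ |<v, e_j>|^2 = 5; ||v||^2 = 14; deficit = 9

Write each e_j = u_j / sqrt(<u_j, u_j>) where u_j is the displayed integer vector. Then <v, e_j> = <v, u_j> / sqrt(<u_j, u_j>), so |<v, e_j>|^2 = <v, u_j>^2 / <u_j, u_j>.
Coefficients: <v, e_1> = 6/sqrt(9), <v, e_2> = -3/sqrt(9).
Square and sum: Σ |<v, e_j>|^2 = 5.
Compute ||v||^2 = v·v = 14.
Deficit = 14 − 5 = 9 ≥ 0, confirming Bessel's inequality. (The deficit equals ||v − Σ <v,e_j> e_j||^2, the squared distance from v to span{e_j}.)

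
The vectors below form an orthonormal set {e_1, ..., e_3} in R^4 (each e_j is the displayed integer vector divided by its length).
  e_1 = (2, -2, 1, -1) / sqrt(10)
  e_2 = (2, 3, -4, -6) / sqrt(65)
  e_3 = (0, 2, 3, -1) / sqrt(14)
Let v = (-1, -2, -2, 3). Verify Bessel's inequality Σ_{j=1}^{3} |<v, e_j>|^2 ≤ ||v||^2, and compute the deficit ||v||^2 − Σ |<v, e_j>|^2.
Σ |<v, e_j>|^2 = 1634/91; ||v||^2 = 18; deficit = 4/91

Write each e_j = u_j / sqrt(<u_j, u_j>) where u_j is the displayed integer vector. Then <v, e_j> = <v, u_j> / sqrt(<u_j, u_j>), so |<v, e_j>|^2 = <v, u_j>^2 / <u_j, u_j>.
Coefficients: <v, e_1> = -3/sqrt(10), <v, e_2> = -18/sqrt(65), <v, e_3> = -13/sqrt(14).
Square and sum: Σ |<v, e_j>|^2 = 1634/91.
Compute ||v||^2 = v·v = 18.
Deficit = 18 − 1634/91 = 4/91 ≥ 0, confirming Bessel's inequality. (The deficit equals ||v − Σ <v,e_j> e_j||^2, the squared distance from v to span{e_j}.)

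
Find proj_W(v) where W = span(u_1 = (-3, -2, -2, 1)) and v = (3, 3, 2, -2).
proj_W(v) = (7/2, 7/3, 7/3, -7/6)

Set up U = [u_1 | ... | u_1] ∈ R^(4×1). The projector onto W = col(U) is P = U (U^T U)^(-1) U^T.
Compute U^T U =
  [18],
and U^T v = (-21).
Solve U^T U · c = U^T v for the coefficients: c = (-7/6). The projection is proj_W(v) = U c.
Check: (v - proj_W(v)) · u_1 = 0  (should be 0).
Result: proj_W(v) = (7/2, 7/3, 7/3, -7/6).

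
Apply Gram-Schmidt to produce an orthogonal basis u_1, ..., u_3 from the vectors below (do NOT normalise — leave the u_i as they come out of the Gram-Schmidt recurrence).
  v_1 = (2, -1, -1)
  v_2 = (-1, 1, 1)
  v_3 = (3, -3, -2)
Orthogonal basis:
  u_1 = (2, -1, -1)
  u_2 = (1/3, 1/3, 1/3)
  u_3 = (0, -1/2, 1/2)

Apply the Gram-Schmidt recurrence
  u_1 = v_1
  u_i = v_i − Σ_{j<i} ((v_i · u_j) / (u_j · u_j)) · u_j.

Step by step this gives:
  u_1 = (2, -1, -1)
  u_2 = (1/3, 1/3, 1/3)
  u_3 = (0, -1/2, 1/2)

Orthogonality check:
  u_2 · u_1 = 0 (should be 0)
  u_3 · u_1 = 0 (should be 0)
  u_3 · u_2 = 0 (should be 0)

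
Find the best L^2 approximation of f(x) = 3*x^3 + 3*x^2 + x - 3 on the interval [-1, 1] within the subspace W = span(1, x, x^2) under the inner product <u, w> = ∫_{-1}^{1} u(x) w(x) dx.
g(x) = 3*x^2 + 14*x/5 - 3

The best approximation g ∈ W is the orthogonal projection of f onto W. Writing g = a_0 + a_1 x + a_2 x^2, the coefficients solve the normal equations G · a = b where
  G_{ij} = <φ_i, φ_j> and b_i = <f, φ_i>, with φ_0 = 1, φ_1 = x, φ_2 = x^2.
G =
  [2, 0, 2/3]
  [0, 2/3, 0]
  [2/3, 0, 2/5],
b = (-4, 28/15, -4/5).
Solving gives a_0 = -3, a_1 = 14/5, a_2 = 3, so
  g(x) = 3*x^2 + 14*x/5 - 3.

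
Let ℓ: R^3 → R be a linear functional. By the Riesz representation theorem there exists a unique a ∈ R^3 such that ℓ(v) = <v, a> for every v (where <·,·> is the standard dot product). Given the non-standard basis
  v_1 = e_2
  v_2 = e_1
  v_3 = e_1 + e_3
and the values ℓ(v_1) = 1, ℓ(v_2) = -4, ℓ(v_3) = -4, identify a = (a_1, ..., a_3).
a = (-4, 1, 0)

Write a = (a_1, ..., a_3) in the standard basis. For each basis vector v_i, ℓ(v_i) = <v_i, a> is a linear equation in the a_j's. Collect the n equations into a matrix system V a = ℓ, where row i of V is v_i (expressed in the standard basis). Since V is invertible (lower-triangular with 1s on the diagonal, up to permutation), solve by back-substitution:
  V =
[[0, 1, 0],
 [1, 0, 0],
 [1, 0, 1]]
  V a = (1, -4, -4)
Solving gives a = (-4, 1, 0).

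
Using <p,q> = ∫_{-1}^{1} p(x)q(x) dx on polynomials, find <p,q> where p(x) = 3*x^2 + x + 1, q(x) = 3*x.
<p,q> = 2

Expand the product: p(x)·q(x) = 9*x^3 + 3*x^2 + 3*x.
∫_{-1}^{1} of each monomial x^k gives [2/(k+1) if k even, 0 if k odd]. Integrating term-by-term (or equivalently evaluating the antiderivative F(x) = 9*x^4/4 + x^3 + 3*x^2/2 at the endpoints):
  F(1) − F(−1) = 19/4 − (11/4) = 2.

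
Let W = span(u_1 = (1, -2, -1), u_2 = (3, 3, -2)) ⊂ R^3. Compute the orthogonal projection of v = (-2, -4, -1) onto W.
proj_W(v) = (-129/131, -543/131, 40/131)

Set up U = [u_1 | ... | u_2] ∈ R^(3×2). The projector onto W = col(U) is P = U (U^T U)^(-1) U^T.
Compute U^T U =
  [6, -1]
  [-1, 22],
and U^T v = (7, -16).
Solve U^T U · c = U^T v for the coefficients: c = (138/131, -89/131). The projection is proj_W(v) = U c.
Check: (v - proj_W(v)) · u_1 = 0  (should be 0).
Check: (v - proj_W(v)) · u_2 = 0  (should be 0).
Result: proj_W(v) = (-129/131, -543/131, 40/131).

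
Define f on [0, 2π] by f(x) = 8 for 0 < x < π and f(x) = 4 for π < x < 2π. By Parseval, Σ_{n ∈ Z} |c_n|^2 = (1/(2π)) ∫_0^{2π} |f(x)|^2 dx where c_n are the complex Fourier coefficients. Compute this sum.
Σ |c_n|^2 = 40

Parseval equates the L^2 energy of f (normalised by 1/(2π)) with the ℓ^2 sum of its Fourier coefficients: (1/(2π)) ∫_0^{2π} |f|^2 = Σ |c_n|^2.
Compute the left side: (1/(2π)) [∫_0^π 8^2 dx + ∫_π^{2π} 4^2 dx] = (1/(2π)) · (64π + 16π) = (64 + 16)/2 = 40.
So Σ_{n ∈ Z} |c_n|^2 = 40.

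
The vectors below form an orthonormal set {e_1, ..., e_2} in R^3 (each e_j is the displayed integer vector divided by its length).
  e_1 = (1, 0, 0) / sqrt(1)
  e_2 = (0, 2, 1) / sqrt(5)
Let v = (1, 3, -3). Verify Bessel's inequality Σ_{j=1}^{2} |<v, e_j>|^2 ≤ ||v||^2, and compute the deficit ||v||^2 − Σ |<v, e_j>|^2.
Σ |<v, e_j>|^2 = 14/5; ||v||^2 = 19; deficit = 81/5

Write each e_j = u_j / sqrt(<u_j, u_j>) where u_j is the displayed integer vector. Then <v, e_j> = <v, u_j> / sqrt(<u_j, u_j>), so |<v, e_j>|^2 = <v, u_j>^2 / <u_j, u_j>.
Coefficients: <v, e_1> = 1/sqrt(1), <v, e_2> = 3/sqrt(5).
Square and sum: Σ |<v, e_j>|^2 = 14/5.
Compute ||v||^2 = v·v = 19.
Deficit = 19 − 14/5 = 81/5 ≥ 0, confirming Bessel's inequality. (The deficit equals ||v − Σ <v,e_j> e_j||^2, the squared distance from v to span{e_j}.)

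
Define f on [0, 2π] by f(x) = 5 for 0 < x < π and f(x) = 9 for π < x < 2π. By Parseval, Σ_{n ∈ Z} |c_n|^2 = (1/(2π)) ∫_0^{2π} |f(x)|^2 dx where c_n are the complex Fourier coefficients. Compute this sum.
Σ |c_n|^2 = 53

Parseval equates the L^2 energy of f (normalised by 1/(2π)) with the ℓ^2 sum of its Fourier coefficients: (1/(2π)) ∫_0^{2π} |f|^2 = Σ |c_n|^2.
Compute the left side: (1/(2π)) [∫_0^π 5^2 dx + ∫_π^{2π} 9^2 dx] = (1/(2π)) · (25π + 81π) = (25 + 81)/2 = 53.
So Σ_{n ∈ Z} |c_n|^2 = 53.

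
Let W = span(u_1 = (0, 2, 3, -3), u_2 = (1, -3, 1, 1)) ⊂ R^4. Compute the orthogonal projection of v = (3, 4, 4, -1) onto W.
proj_W(v) = (1/38, 77/38, 121/38, -119/38)

Set up U = [u_1 | ... | u_2] ∈ R^(4×2). The projector onto W = col(U) is P = U (U^T U)^(-1) U^T.
Compute U^T U =
  [22, -6]
  [-6, 12],
and U^T v = (23, -6).
Solve U^T U · c = U^T v for the coefficients: c = (20/19, 1/38). The projection is proj_W(v) = U c.
Check: (v - proj_W(v)) · u_1 = 0  (should be 0).
Check: (v - proj_W(v)) · u_2 = 0  (should be 0).
Result: proj_W(v) = (1/38, 77/38, 121/38, -119/38).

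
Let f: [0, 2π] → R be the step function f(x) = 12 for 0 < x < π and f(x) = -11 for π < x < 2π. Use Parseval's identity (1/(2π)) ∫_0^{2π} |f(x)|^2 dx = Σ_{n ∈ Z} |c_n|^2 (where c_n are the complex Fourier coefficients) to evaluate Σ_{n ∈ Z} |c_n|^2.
Σ |c_n|^2 = 265/2

Parseval equates the L^2 energy of f (normalised by 1/(2π)) with the ℓ^2 sum of its Fourier coefficients: (1/(2π)) ∫_0^{2π} |f|^2 = Σ |c_n|^2.
Compute the left side: (1/(2π)) [∫_0^π 12^2 dx + ∫_π^{2π} (-11)^2 dx] = (1/(2π)) · (144π + 121π) = (144 + 121)/2 = 265/2.
So Σ_{n ∈ Z} |c_n|^2 = 265/2.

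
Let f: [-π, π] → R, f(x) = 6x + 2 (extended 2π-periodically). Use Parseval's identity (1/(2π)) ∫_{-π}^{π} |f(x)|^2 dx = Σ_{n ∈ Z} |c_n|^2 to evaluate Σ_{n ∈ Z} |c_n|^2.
Σ |c_n|^2 = 12π^2 + 4

Expand and integrate term by term over [-π, π]:
  ∫ (6x)^2 dx = 36·(2π^3/3); ∫ 2·6·(2)·x dx = 0 (odd integrand); ∫ 2^2 dx = 4·2π.
So (1/(2π)) ∫_{-π}^{π} (6x + 2)^2 dx = 36π^2/3 + 4 = 12π^2 + 4.
Parseval ⇒ Σ |c_n|^2 = 12π^2 + 4.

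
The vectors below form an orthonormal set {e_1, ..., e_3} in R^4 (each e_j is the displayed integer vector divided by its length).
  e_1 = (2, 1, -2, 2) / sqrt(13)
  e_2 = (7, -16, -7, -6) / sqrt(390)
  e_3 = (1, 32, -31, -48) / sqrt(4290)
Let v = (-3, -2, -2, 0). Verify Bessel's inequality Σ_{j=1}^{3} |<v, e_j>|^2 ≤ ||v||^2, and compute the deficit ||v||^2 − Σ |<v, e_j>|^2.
Σ |<v, e_j>|^2 = 406/143; ||v||^2 = 17; deficit = 2025/143

Write each e_j = u_j / sqrt(<u_j, u_j>) where u_j is the displayed integer vector. Then <v, e_j> = <v, u_j> / sqrt(<u_j, u_j>), so |<v, e_j>|^2 = <v, u_j>^2 / <u_j, u_j>.
Coefficients: <v, e_1> = -4/sqrt(13), <v, e_2> = 25/sqrt(390), <v, e_3> = -5/sqrt(4290).
Square and sum: Σ |<v, e_j>|^2 = 406/143.
Compute ||v||^2 = v·v = 17.
Deficit = 17 − 406/143 = 2025/143 ≥ 0, confirming Bessel's inequality. (The deficit equals ||v − Σ <v,e_j> e_j||^2, the squared distance from v to span{e_j}.)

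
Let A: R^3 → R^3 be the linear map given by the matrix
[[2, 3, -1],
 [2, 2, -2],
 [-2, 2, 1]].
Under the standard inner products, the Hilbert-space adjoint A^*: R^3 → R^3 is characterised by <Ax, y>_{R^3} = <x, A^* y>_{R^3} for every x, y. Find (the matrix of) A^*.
A^* = A^T =
[[2, 2, -2],
 [3, 2, 2],
 [-1, -2, 1]]

For real matrices with standard dot products, the defining identity <Ax, y> = <x, A^* y> gives (Ax)^T y = x^T (A^*) y, i.e. x^T A^T y = x^T (A^*) y. Since this holds for all x, y, we must have A^* = A^T. Therefore
A^* =
[[2, 2, -2],
 [3, 2, 2],
 [-1, -2, 1]].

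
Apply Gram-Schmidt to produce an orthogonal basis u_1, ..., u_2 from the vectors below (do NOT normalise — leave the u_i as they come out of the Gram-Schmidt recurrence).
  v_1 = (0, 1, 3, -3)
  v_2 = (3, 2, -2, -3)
Orthogonal basis:
  u_1 = (0, 1, 3, -3)
  u_2 = (3, 33/19, -53/19, -42/19)

Apply the Gram-Schmidt recurrence
  u_1 = v_1
  u_i = v_i − Σ_{j<i} ((v_i · u_j) / (u_j · u_j)) · u_j.

Step by step this gives:
  u_1 = (0, 1, 3, -3)
  u_2 = (3, 33/19, -53/19, -42/19)

Orthogonality check:
  u_2 · u_1 = 0 (should be 0)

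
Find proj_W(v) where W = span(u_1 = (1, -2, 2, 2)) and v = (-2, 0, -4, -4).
proj_W(v) = (-18/13, 36/13, -36/13, -36/13)

Set up U = [u_1 | ... | u_1] ∈ R^(4×1). The projector onto W = col(U) is P = U (U^T U)^(-1) U^T.
Compute U^T U =
  [13],
and U^T v = (-18).
Solve U^T U · c = U^T v for the coefficients: c = (-18/13). The projection is proj_W(v) = U c.
Check: (v - proj_W(v)) · u_1 = 0  (should be 0).
Result: proj_W(v) = (-18/13, 36/13, -36/13, -36/13).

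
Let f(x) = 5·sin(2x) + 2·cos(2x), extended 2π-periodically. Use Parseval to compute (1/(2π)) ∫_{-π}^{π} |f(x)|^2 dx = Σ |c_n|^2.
Σ |c_n|^2 = 29/2

Expand |f|^2 and use orthogonality of {sin(nx), cos(mx)} on [-π, π]:
  ∫_{-π}^{π} sin(nx)^2 dx = π, ∫ cos(mx)^2 dx = π, and cross terms integrate to 0.
So ∫_{-π}^{π} f(x)^2 dx = 5^2 · π + 2^2 · π = (25 + 4)π.
Divide by 2π: (25 + 4)/2 = 29/2.
By Parseval, this equals Σ |c_n|^2.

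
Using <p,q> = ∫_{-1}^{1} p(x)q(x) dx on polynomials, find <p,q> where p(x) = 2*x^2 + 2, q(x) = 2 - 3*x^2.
<p,q> = 64/15

Expand the product: p(x)·q(x) = -6*x^4 - 2*x^2 + 4.
∫_{-1}^{1} of each monomial x^k gives [2/(k+1) if k even, 0 if k odd]. Integrating term-by-term (or equivalently evaluating the antiderivative F(x) = -6*x^5/5 - 2*x^3/3 + 4*x at the endpoints):
  F(1) − F(−1) = 32/15 − (-32/15) = 64/15.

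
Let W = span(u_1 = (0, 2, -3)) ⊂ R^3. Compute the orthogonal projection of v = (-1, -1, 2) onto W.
proj_W(v) = (0, -16/13, 24/13)

Set up U = [u_1 | ... | u_1] ∈ R^(3×1). The projector onto W = col(U) is P = U (U^T U)^(-1) U^T.
Compute U^T U =
  [13],
and U^T v = (-8).
Solve U^T U · c = U^T v for the coefficients: c = (-8/13). The projection is proj_W(v) = U c.
Check: (v - proj_W(v)) · u_1 = 0  (should be 0).
Result: proj_W(v) = (0, -16/13, 24/13).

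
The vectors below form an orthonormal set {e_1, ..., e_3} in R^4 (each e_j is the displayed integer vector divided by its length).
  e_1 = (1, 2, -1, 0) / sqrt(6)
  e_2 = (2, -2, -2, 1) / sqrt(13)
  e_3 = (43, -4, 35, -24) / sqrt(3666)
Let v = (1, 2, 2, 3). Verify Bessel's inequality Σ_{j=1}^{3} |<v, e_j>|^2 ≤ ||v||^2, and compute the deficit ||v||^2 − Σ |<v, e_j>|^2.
Σ |<v, e_j>|^2 = 117/47; ||v||^2 = 18; deficit = 729/47

Write each e_j = u_j / sqrt(<u_j, u_j>) where u_j is the displayed integer vector. Then <v, e_j> = <v, u_j> / sqrt(<u_j, u_j>), so |<v, e_j>|^2 = <v, u_j>^2 / <u_j, u_j>.
Coefficients: <v, e_1> = 3/sqrt(6), <v, e_2> = -3/sqrt(13), <v, e_3> = 33/sqrt(3666).
Square and sum: Σ |<v, e_j>|^2 = 117/47.
Compute ||v||^2 = v·v = 18.
Deficit = 18 − 117/47 = 729/47 ≥ 0, confirming Bessel's inequality. (The deficit equals ||v − Σ <v,e_j> e_j||^2, the squared distance from v to span{e_j}.)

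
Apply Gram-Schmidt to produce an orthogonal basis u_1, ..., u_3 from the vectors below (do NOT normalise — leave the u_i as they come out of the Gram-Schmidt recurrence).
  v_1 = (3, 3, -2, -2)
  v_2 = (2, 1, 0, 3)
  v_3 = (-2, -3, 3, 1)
Orthogonal basis:
  u_1 = (3, 3, -2, -2)
  u_2 = (43/26, 17/26, 3/13, 42/13)
  u_3 = (58/71, -20/71, 89/71, -32/71)

Apply the Gram-Schmidt recurrence
  u_1 = v_1
  u_i = v_i − Σ_{j<i} ((v_i · u_j) / (u_j · u_j)) · u_j.

Step by step this gives:
  u_1 = (3, 3, -2, -2)
  u_2 = (43/26, 17/26, 3/13, 42/13)
  u_3 = (58/71, -20/71, 89/71, -32/71)

Orthogonality check:
  u_2 · u_1 = 0 (should be 0)
  u_3 · u_1 = 0 (should be 0)
  u_3 · u_2 = 0 (should be 0)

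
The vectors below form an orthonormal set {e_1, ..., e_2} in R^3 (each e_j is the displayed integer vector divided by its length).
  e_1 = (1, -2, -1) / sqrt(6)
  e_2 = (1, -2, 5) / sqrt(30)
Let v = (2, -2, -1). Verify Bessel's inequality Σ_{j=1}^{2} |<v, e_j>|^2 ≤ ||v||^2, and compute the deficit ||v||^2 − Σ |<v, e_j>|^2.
Σ |<v, e_j>|^2 = 41/5; ||v||^2 = 9; deficit = 4/5

Write each e_j = u_j / sqrt(<u_j, u_j>) where u_j is the displayed integer vector. Then <v, e_j> = <v, u_j> / sqrt(<u_j, u_j>), so |<v, e_j>|^2 = <v, u_j>^2 / <u_j, u_j>.
Coefficients: <v, e_1> = 7/sqrt(6), <v, e_2> = 1/sqrt(30).
Square and sum: Σ |<v, e_j>|^2 = 41/5.
Compute ||v||^2 = v·v = 9.
Deficit = 9 − 41/5 = 4/5 ≥ 0, confirming Bessel's inequality. (The deficit equals ||v − Σ <v,e_j> e_j||^2, the squared distance from v to span{e_j}.)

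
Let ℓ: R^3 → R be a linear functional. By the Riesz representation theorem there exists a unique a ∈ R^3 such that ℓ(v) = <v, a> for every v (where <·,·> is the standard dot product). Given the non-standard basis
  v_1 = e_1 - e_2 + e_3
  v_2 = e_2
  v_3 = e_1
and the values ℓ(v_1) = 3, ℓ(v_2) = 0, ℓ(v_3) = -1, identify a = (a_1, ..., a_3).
a = (-1, 0, 4)

Write a = (a_1, ..., a_3) in the standard basis. For each basis vector v_i, ℓ(v_i) = <v_i, a> is a linear equation in the a_j's. Collect the n equations into a matrix system V a = ℓ, where row i of V is v_i (expressed in the standard basis). Since V is invertible (lower-triangular with 1s on the diagonal, up to permutation), solve by back-substitution:
  V =
[[1, -1, 1],
 [0, 1, 0],
 [1, 0, 0]]
  V a = (3, 0, -1)
Solving gives a = (-1, 0, 4).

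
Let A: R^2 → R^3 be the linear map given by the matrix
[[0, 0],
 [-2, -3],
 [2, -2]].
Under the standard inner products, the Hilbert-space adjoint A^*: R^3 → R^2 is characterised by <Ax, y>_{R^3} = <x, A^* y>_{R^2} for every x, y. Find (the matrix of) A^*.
A^* = A^T =
[[0, -2, 2],
 [0, -3, -2]]

For real matrices with standard dot products, the defining identity <Ax, y> = <x, A^* y> gives (Ax)^T y = x^T (A^*) y, i.e. x^T A^T y = x^T (A^*) y. Since this holds for all x, y, we must have A^* = A^T. Therefore
A^* =
[[0, -2, 2],
 [0, -3, -2]].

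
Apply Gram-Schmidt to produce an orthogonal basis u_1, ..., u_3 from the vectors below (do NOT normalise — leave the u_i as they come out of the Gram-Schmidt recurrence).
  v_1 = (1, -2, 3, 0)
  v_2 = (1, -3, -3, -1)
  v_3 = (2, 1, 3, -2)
Orthogonal basis:
  u_1 = (1, -2, 3, 0)
  u_2 = (8/7, -23/7, -18/7, -1)
  u_3 = (241/138, 7/6, 9/46, -323/138)

Apply the Gram-Schmidt recurrence
  u_1 = v_1
  u_i = v_i − Σ_{j<i} ((v_i · u_j) / (u_j · u_j)) · u_j.

Step by step this gives:
  u_1 = (1, -2, 3, 0)
  u_2 = (8/7, -23/7, -18/7, -1)
  u_3 = (241/138, 7/6, 9/46, -323/138)

Orthogonality check:
  u_2 · u_1 = 0 (should be 0)
  u_3 · u_1 = 0 (should be 0)
  u_3 · u_2 = 0 (should be 0)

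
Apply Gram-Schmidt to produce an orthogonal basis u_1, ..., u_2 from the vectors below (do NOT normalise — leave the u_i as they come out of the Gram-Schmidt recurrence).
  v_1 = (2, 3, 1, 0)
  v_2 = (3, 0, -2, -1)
Orthogonal basis:
  u_1 = (2, 3, 1, 0)
  u_2 = (17/7, -6/7, -16/7, -1)

Apply the Gram-Schmidt recurrence
  u_1 = v_1
  u_i = v_i − Σ_{j<i} ((v_i · u_j) / (u_j · u_j)) · u_j.

Step by step this gives:
  u_1 = (2, 3, 1, 0)
  u_2 = (17/7, -6/7, -16/7, -1)

Orthogonality check:
  u_2 · u_1 = 0 (should be 0)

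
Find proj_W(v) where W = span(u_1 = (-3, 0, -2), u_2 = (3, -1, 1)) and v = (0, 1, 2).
proj_W(v) = (3/11, 31/22, 35/22)

Set up U = [u_1 | ... | u_2] ∈ R^(3×2). The projector onto W = col(U) is P = U (U^T U)^(-1) U^T.
Compute U^T U =
  [13, -11]
  [-11, 11],
and U^T v = (-4, 1).
Solve U^T U · c = U^T v for the coefficients: c = (-3/2, -31/22). The projection is proj_W(v) = U c.
Check: (v - proj_W(v)) · u_1 = 0  (should be 0).
Check: (v - proj_W(v)) · u_2 = 0  (should be 0).
Result: proj_W(v) = (3/11, 31/22, 35/22).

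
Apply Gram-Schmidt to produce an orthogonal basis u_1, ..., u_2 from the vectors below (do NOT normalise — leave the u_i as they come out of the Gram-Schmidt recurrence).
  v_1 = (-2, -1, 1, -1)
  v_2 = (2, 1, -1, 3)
Orthogonal basis:
  u_1 = (-2, -1, 1, -1)
  u_2 = (-4/7, -2/7, 2/7, 12/7)

Apply the Gram-Schmidt recurrence
  u_1 = v_1
  u_i = v_i − Σ_{j<i} ((v_i · u_j) / (u_j · u_j)) · u_j.

Step by step this gives:
  u_1 = (-2, -1, 1, -1)
  u_2 = (-4/7, -2/7, 2/7, 12/7)

Orthogonality check:
  u_2 · u_1 = 0 (should be 0)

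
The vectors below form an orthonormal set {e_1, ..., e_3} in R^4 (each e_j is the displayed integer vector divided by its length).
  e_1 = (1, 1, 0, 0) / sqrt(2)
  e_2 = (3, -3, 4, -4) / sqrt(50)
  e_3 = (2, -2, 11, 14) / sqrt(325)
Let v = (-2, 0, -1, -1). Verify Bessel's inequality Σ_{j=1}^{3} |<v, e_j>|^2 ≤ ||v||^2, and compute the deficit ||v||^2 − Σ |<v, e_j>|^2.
Σ |<v, e_j>|^2 = 69/13; ||v||^2 = 6; deficit = 9/13

Write each e_j = u_j / sqrt(<u_j, u_j>) where u_j is the displayed integer vector. Then <v, e_j> = <v, u_j> / sqrt(<u_j, u_j>), so |<v, e_j>|^2 = <v, u_j>^2 / <u_j, u_j>.
Coefficients: <v, e_1> = -2/sqrt(2), <v, e_2> = -6/sqrt(50), <v, e_3> = -29/sqrt(325).
Square and sum: Σ |<v, e_j>|^2 = 69/13.
Compute ||v||^2 = v·v = 6.
Deficit = 6 − 69/13 = 9/13 ≥ 0, confirming Bessel's inequality. (The deficit equals ||v − Σ <v,e_j> e_j||^2, the squared distance from v to span{e_j}.)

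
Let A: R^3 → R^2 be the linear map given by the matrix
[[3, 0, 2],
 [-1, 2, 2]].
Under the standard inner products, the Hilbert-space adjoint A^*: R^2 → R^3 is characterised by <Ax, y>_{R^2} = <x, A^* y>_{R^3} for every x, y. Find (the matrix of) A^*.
A^* = A^T =
[[3, -1],
 [0, 2],
 [2, 2]]

For real matrices with standard dot products, the defining identity <Ax, y> = <x, A^* y> gives (Ax)^T y = x^T (A^*) y, i.e. x^T A^T y = x^T (A^*) y. Since this holds for all x, y, we must have A^* = A^T. Therefore
A^* =
[[3, -1],
 [0, 2],
 [2, 2]].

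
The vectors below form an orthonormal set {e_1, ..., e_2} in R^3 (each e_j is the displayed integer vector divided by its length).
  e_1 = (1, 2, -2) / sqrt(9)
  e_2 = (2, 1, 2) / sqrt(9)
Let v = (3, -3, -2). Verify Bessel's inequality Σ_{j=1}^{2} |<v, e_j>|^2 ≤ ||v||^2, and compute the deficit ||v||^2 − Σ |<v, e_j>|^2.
Σ |<v, e_j>|^2 = 2/9; ||v||^2 = 22; deficit = 196/9

Write each e_j = u_j / sqrt(<u_j, u_j>) where u_j is the displayed integer vector. Then <v, e_j> = <v, u_j> / sqrt(<u_j, u_j>), so |<v, e_j>|^2 = <v, u_j>^2 / <u_j, u_j>.
Coefficients: <v, e_1> = 1/sqrt(9), <v, e_2> = -1/sqrt(9).
Square and sum: Σ |<v, e_j>|^2 = 2/9.
Compute ||v||^2 = v·v = 22.
Deficit = 22 − 2/9 = 196/9 ≥ 0, confirming Bessel's inequality. (The deficit equals ||v − Σ <v,e_j> e_j||^2, the squared distance from v to span{e_j}.)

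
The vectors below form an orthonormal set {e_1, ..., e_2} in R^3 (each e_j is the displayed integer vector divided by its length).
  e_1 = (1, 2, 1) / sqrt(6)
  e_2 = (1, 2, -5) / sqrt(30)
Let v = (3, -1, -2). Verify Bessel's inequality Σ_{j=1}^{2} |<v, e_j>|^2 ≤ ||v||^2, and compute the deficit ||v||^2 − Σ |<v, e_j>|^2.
Σ |<v, e_j>|^2 = 21/5; ||v||^2 = 14; deficit = 49/5

Write each e_j = u_j / sqrt(<u_j, u_j>) where u_j is the displayed integer vector. Then <v, e_j> = <v, u_j> / sqrt(<u_j, u_j>), so |<v, e_j>|^2 = <v, u_j>^2 / <u_j, u_j>.
Coefficients: <v, e_1> = -1/sqrt(6), <v, e_2> = 11/sqrt(30).
Square and sum: Σ |<v, e_j>|^2 = 21/5.
Compute ||v||^2 = v·v = 14.
Deficit = 14 − 21/5 = 49/5 ≥ 0, confirming Bessel's inequality. (The deficit equals ||v − Σ <v,e_j> e_j||^2, the squared distance from v to span{e_j}.)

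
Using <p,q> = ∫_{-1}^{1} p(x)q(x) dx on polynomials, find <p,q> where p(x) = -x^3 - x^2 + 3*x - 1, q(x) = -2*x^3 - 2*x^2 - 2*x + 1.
<p,q> = -584/105

Expand the product: p(x)·q(x) = 2*x^6 + 4*x^5 - 2*x^4 - 3*x^3 - 5*x^2 + 5*x - 1.
∫_{-1}^{1} of each monomial x^k gives [2/(k+1) if k even, 0 if k odd]. Integrating term-by-term (or equivalently evaluating the antiderivative F(x) = 2*x^7/7 + 2*x^6/3 - 2*x^5/5 - 3*x^4/4 - 5*x^3/3 + 5*x^2/2 - x at the endpoints):
  F(1) − F(−1) = -51/140 − (2183/420) = -584/105.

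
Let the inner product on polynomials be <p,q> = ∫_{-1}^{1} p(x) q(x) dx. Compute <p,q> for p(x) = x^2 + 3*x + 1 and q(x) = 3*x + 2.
<p,q> = 34/3

Expand the product: p(x)·q(x) = 3*x^3 + 11*x^2 + 9*x + 2.
∫_{-1}^{1} of each monomial x^k gives [2/(k+1) if k even, 0 if k odd]. Integrating term-by-term (or equivalently evaluating the antiderivative F(x) = 3*x^4/4 + 11*x^3/3 + 9*x^2/2 + 2*x at the endpoints):
  F(1) − F(−1) = 131/12 − (-5/12) = 34/3.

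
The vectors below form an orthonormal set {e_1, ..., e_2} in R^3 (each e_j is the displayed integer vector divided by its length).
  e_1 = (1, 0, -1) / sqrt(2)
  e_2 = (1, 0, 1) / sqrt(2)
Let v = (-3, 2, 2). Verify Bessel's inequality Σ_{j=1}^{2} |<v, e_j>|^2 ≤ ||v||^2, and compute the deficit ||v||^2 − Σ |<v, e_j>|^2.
Σ |<v, e_j>|^2 = 13; ||v||^2 = 17; deficit = 4

Write each e_j = u_j / sqrt(<u_j, u_j>) where u_j is the displayed integer vector. Then <v, e_j> = <v, u_j> / sqrt(<u_j, u_j>), so |<v, e_j>|^2 = <v, u_j>^2 / <u_j, u_j>.
Coefficients: <v, e_1> = -5/sqrt(2), <v, e_2> = -1/sqrt(2).
Square and sum: Σ |<v, e_j>|^2 = 13.
Compute ||v||^2 = v·v = 17.
Deficit = 17 − 13 = 4 ≥ 0, confirming Bessel's inequality. (The deficit equals ||v − Σ <v,e_j> e_j||^2, the squared distance from v to span{e_j}.)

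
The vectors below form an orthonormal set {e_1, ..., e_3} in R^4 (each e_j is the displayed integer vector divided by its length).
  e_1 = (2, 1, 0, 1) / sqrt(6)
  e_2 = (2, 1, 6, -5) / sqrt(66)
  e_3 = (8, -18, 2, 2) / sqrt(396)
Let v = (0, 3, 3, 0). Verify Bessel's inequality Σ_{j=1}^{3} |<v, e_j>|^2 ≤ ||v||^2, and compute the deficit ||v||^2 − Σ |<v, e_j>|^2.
Σ |<v, e_j>|^2 = 14; ||v||^2 = 18; deficit = 4

Write each e_j = u_j / sqrt(<u_j, u_j>) where u_j is the displayed integer vector. Then <v, e_j> = <v, u_j> / sqrt(<u_j, u_j>), so |<v, e_j>|^2 = <v, u_j>^2 / <u_j, u_j>.
Coefficients: <v, e_1> = 3/sqrt(6), <v, e_2> = 21/sqrt(66), <v, e_3> = -48/sqrt(396).
Square and sum: Σ |<v, e_j>|^2 = 14.
Compute ||v||^2 = v·v = 18.
Deficit = 18 − 14 = 4 ≥ 0, confirming Bessel's inequality. (The deficit equals ||v − Σ <v,e_j> e_j||^2, the squared distance from v to span{e_j}.)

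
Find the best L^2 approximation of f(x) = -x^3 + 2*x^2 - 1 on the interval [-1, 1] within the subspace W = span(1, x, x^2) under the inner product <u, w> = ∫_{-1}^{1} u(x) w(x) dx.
g(x) = 2*x^2 - 3*x/5 - 1

The best approximation g ∈ W is the orthogonal projection of f onto W. Writing g = a_0 + a_1 x + a_2 x^2, the coefficients solve the normal equations G · a = b where
  G_{ij} = <φ_i, φ_j> and b_i = <f, φ_i>, with φ_0 = 1, φ_1 = x, φ_2 = x^2.
G =
  [2, 0, 2/3]
  [0, 2/3, 0]
  [2/3, 0, 2/5],
b = (-2/3, -2/5, 2/15).
Solving gives a_0 = -1, a_1 = -3/5, a_2 = 2, so
  g(x) = 2*x^2 - 3*x/5 - 1.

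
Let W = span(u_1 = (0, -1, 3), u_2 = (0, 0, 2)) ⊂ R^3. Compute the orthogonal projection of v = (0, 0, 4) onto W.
proj_W(v) = (0, 0, 4)

Set up U = [u_1 | ... | u_2] ∈ R^(3×2). The projector onto W = col(U) is P = U (U^T U)^(-1) U^T.
Compute U^T U =
  [10, 6]
  [6, 4],
and U^T v = (12, 8).
Solve U^T U · c = U^T v for the coefficients: c = (0, 2). The projection is proj_W(v) = U c.
Check: (v - proj_W(v)) · u_1 = 0  (should be 0).
Check: (v - proj_W(v)) · u_2 = 0  (should be 0).
Result: proj_W(v) = (0, 0, 4).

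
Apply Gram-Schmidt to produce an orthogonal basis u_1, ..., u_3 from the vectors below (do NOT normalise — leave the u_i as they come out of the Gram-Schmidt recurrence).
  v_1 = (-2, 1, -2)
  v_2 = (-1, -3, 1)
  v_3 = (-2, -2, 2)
Orthogonal basis:
  u_1 = (-2, 1, -2)
  u_2 = (-5/3, -8/3, 1/3)
  u_3 = (-8/9, 32/45, 56/45)

Apply the Gram-Schmidt recurrence
  u_1 = v_1
  u_i = v_i − Σ_{j<i} ((v_i · u_j) / (u_j · u_j)) · u_j.

Step by step this gives:
  u_1 = (-2, 1, -2)
  u_2 = (-5/3, -8/3, 1/3)
  u_3 = (-8/9, 32/45, 56/45)

Orthogonality check:
  u_2 · u_1 = 0 (should be 0)
  u_3 · u_1 = 0 (should be 0)
  u_3 · u_2 = 0 (should be 0)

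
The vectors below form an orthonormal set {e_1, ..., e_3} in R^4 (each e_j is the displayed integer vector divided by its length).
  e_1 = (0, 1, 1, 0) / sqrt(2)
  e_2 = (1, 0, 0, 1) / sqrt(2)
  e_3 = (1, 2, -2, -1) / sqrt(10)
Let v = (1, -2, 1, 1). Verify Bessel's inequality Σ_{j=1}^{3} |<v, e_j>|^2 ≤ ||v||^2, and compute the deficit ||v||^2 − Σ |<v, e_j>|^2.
Σ |<v, e_j>|^2 = 61/10; ||v||^2 = 7; deficit = 9/10

Write each e_j = u_j / sqrt(<u_j, u_j>) where u_j is the displayed integer vector. Then <v, e_j> = <v, u_j> / sqrt(<u_j, u_j>), so |<v, e_j>|^2 = <v, u_j>^2 / <u_j, u_j>.
Coefficients: <v, e_1> = -1/sqrt(2), <v, e_2> = 2/sqrt(2), <v, e_3> = -6/sqrt(10).
Square and sum: Σ |<v, e_j>|^2 = 61/10.
Compute ||v||^2 = v·v = 7.
Deficit = 7 − 61/10 = 9/10 ≥ 0, confirming Bessel's inequality. (The deficit equals ||v − Σ <v,e_j> e_j||^2, the squared distance from v to span{e_j}.)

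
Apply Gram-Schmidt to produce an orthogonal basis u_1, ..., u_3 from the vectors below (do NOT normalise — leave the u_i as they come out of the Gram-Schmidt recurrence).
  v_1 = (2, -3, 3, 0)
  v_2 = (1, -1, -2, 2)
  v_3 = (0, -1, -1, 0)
Orthogonal basis:
  u_1 = (2, -3, 3, 0)
  u_2 = (12/11, -25/22, -41/22, 2)
  u_3 = (-24/73, -48/73, -32/73, -44/73)

Apply the Gram-Schmidt recurrence
  u_1 = v_1
  u_i = v_i − Σ_{j<i} ((v_i · u_j) / (u_j · u_j)) · u_j.

Step by step this gives:
  u_1 = (2, -3, 3, 0)
  u_2 = (12/11, -25/22, -41/22, 2)
  u_3 = (-24/73, -48/73, -32/73, -44/73)

Orthogonality check:
  u_2 · u_1 = 0 (should be 0)
  u_3 · u_1 = 0 (should be 0)
  u_3 · u_2 = 0 (should be 0)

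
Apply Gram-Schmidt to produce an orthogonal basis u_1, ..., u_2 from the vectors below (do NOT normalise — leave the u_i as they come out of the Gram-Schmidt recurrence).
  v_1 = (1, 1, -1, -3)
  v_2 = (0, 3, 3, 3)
Orthogonal basis:
  u_1 = (1, 1, -1, -3)
  u_2 = (3/4, 15/4, 9/4, 3/4)

Apply the Gram-Schmidt recurrence
  u_1 = v_1
  u_i = v_i − Σ_{j<i} ((v_i · u_j) / (u_j · u_j)) · u_j.

Step by step this gives:
  u_1 = (1, 1, -1, -3)
  u_2 = (3/4, 15/4, 9/4, 3/4)

Orthogonality check:
  u_2 · u_1 = 0 (should be 0)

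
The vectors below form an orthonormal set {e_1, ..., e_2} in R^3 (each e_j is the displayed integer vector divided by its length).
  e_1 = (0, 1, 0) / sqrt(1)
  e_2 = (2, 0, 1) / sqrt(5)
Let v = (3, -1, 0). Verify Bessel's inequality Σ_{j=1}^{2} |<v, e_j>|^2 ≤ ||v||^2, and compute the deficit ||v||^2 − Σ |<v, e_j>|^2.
Σ |<v, e_j>|^2 = 41/5; ||v||^2 = 10; deficit = 9/5

Write each e_j = u_j / sqrt(<u_j, u_j>) where u_j is the displayed integer vector. Then <v, e_j> = <v, u_j> / sqrt(<u_j, u_j>), so |<v, e_j>|^2 = <v, u_j>^2 / <u_j, u_j>.
Coefficients: <v, e_1> = -1/sqrt(1), <v, e_2> = 6/sqrt(5).
Square and sum: Σ |<v, e_j>|^2 = 41/5.
Compute ||v||^2 = v·v = 10.
Deficit = 10 − 41/5 = 9/5 ≥ 0, confirming Bessel's inequality. (The deficit equals ||v − Σ <v,e_j> e_j||^2, the squared distance from v to span{e_j}.)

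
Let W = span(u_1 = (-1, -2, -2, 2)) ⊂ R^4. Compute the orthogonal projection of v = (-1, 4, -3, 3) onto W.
proj_W(v) = (-5/13, -10/13, -10/13, 10/13)

Set up U = [u_1 | ... | u_1] ∈ R^(4×1). The projector onto W = col(U) is P = U (U^T U)^(-1) U^T.
Compute U^T U =
  [13],
and U^T v = (5).
Solve U^T U · c = U^T v for the coefficients: c = (5/13). The projection is proj_W(v) = U c.
Check: (v - proj_W(v)) · u_1 = 0  (should be 0).
Result: proj_W(v) = (-5/13, -10/13, -10/13, 10/13).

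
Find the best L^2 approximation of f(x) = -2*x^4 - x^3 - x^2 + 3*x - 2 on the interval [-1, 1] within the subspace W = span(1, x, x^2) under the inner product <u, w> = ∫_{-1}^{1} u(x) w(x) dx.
g(x) = -19*x^2/7 + 12*x/5 - 64/35

The best approximation g ∈ W is the orthogonal projection of f onto W. Writing g = a_0 + a_1 x + a_2 x^2, the coefficients solve the normal equations G · a = b where
  G_{ij} = <φ_i, φ_j> and b_i = <f, φ_i>, with φ_0 = 1, φ_1 = x, φ_2 = x^2.
G =
  [2, 0, 2/3]
  [0, 2/3, 0]
  [2/3, 0, 2/5],
b = (-82/15, 8/5, -242/105).
Solving gives a_0 = -64/35, a_1 = 12/5, a_2 = -19/7, so
  g(x) = -19*x^2/7 + 12*x/5 - 64/35.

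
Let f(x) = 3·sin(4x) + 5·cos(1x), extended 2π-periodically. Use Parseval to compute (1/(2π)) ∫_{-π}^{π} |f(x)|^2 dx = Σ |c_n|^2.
Σ |c_n|^2 = 17

Expand |f|^2 and use orthogonality of {sin(nx), cos(mx)} on [-π, π]:
  ∫_{-π}^{π} sin(nx)^2 dx = π, ∫ cos(mx)^2 dx = π, and cross terms integrate to 0.
So ∫_{-π}^{π} f(x)^2 dx = 3^2 · π + 5^2 · π = (9 + 25)π.
Divide by 2π: (9 + 25)/2 = 17.
By Parseval, this equals Σ |c_n|^2.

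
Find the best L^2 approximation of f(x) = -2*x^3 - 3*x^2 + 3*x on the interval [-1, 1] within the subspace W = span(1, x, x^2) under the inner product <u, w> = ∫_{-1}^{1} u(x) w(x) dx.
g(x) = -3*x^2 + 9*x/5

The best approximation g ∈ W is the orthogonal projection of f onto W. Writing g = a_0 + a_1 x + a_2 x^2, the coefficients solve the normal equations G · a = b where
  G_{ij} = <φ_i, φ_j> and b_i = <f, φ_i>, with φ_0 = 1, φ_1 = x, φ_2 = x^2.
G =
  [2, 0, 2/3]
  [0, 2/3, 0]
  [2/3, 0, 2/5],
b = (-2, 6/5, -6/5).
Solving gives a_0 = 0, a_1 = 9/5, a_2 = -3, so
  g(x) = -3*x^2 + 9*x/5.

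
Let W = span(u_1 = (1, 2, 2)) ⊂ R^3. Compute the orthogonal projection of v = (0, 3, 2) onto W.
proj_W(v) = (10/9, 20/9, 20/9)

Set up U = [u_1 | ... | u_1] ∈ R^(3×1). The projector onto W = col(U) is P = U (U^T U)^(-1) U^T.
Compute U^T U =
  [9],
and U^T v = (10).
Solve U^T U · c = U^T v for the coefficients: c = (10/9). The projection is proj_W(v) = U c.
Check: (v - proj_W(v)) · u_1 = 0  (should be 0).
Result: proj_W(v) = (10/9, 20/9, 20/9).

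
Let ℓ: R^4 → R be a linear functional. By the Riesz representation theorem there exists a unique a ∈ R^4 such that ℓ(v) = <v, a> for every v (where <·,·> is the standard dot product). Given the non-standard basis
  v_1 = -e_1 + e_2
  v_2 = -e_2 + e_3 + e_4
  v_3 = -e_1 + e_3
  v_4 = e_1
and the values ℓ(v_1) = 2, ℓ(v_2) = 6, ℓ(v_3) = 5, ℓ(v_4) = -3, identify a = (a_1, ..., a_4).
a = (-3, -1, 2, 3)

Write a = (a_1, ..., a_4) in the standard basis. For each basis vector v_i, ℓ(v_i) = <v_i, a> is a linear equation in the a_j's. Collect the n equations into a matrix system V a = ℓ, where row i of V is v_i (expressed in the standard basis). Since V is invertible (lower-triangular with 1s on the diagonal, up to permutation), solve by back-substitution:
  V =
[[-1, 1, 0, 0],
 [0, -1, 1, 1],
 [-1, 0, 1, 0],
 [1, 0, 0, 0]]
  V a = (2, 6, 5, -3)
Solving gives a = (-3, -1, 2, 3).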